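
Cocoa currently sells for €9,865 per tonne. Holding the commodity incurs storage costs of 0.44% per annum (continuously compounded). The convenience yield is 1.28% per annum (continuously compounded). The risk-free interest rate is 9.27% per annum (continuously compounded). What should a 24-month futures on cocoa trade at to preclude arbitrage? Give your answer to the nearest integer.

Net carry = r + u − y = 0.0927 + 0.0044 − 0.0128 = 0.0843
F = S·e^((r+u−y)T) = 9865 · e^(0.0843 × 24/12) = 9865 · e^0.168600
= 9865 × 1.183647 = €11,677 per tonne

€11,677 per tonne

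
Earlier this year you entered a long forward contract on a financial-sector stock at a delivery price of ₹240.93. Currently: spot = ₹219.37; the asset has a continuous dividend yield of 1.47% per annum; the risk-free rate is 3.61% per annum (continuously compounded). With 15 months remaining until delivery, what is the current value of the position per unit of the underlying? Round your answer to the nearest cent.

-₹14.92

Current fair forward for the remaining 15 months: F = S·e^((r − q)·T), (r − q) = 0.0361 − 0.0147 = 0.0214
F = 219.37 · e^(0.0214 × 15/12) = 219.37 × 1.027111 = 225.3173
Value of long forward = (F − K)·e^(−rT) = (225.3173 − 240.93) · e^(−0.0361·15/12)
= -15.6127 × 0.955878 = -14.92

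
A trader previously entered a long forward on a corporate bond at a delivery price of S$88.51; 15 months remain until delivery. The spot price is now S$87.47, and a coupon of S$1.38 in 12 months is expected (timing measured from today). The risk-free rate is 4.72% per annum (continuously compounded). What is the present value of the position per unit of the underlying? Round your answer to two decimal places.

S$2.71

PV(remaining coupons) I = 1.38·e^(−0.0472·12/12) = 1.3164
Current forward F = (S − I)·e^(rT) = (87.47 − 1.3164)·e^(0.0472·15/12) = 86.1536 × 1.060775 = 91.3896
Value (long) = (F − K)·e^(−rT) = (91.3896 − 88.51) × 0.942707 = 2.7146
Value = S$2.71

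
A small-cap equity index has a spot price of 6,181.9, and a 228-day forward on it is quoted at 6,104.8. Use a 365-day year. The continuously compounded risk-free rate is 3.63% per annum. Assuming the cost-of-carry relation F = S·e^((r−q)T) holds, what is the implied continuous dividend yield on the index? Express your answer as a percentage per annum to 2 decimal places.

5.64%

From F = S·e^((r−q)T): (r − q) = ln(F/S)/T
ln(6104.8/6181.9) = ln(0.987528) = -0.012550
(r − q) = -0.012550 / (228/365) = -0.020091
q = r − ln(F/S)/T = 0.0363 + 0.020091 = 0.056391
q = 5.64%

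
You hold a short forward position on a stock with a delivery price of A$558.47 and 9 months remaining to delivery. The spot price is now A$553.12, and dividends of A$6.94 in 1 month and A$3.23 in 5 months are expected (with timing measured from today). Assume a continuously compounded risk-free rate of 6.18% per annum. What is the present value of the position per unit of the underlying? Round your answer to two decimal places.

-A$9.89

PV(remaining dividends) I = 6.94·e^(−0.0618·1/12) + 3.23·e^(−0.0618·5/12) = 10.0522
Current forward F = (S − I)·e^(rT) = (553.12 − 10.0522)·e^(0.0618·9/12) = 543.0678 × 1.047441 = 568.8315
Value (long) = (F − K)·e^(−rT) = (568.8315 − 558.47) × 0.954708 = 9.8922
Short position value = −(long value) = -A$9.89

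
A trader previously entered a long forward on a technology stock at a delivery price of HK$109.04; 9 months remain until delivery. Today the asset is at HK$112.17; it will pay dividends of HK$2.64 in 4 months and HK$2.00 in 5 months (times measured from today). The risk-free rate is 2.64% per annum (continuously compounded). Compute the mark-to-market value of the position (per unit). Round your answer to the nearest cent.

PV(remaining dividends) I = 2.64·e^(−0.0264·4/12) + 2.00·e^(−0.0264·5/12) = 4.5950
Current forward F = (S − I)·e^(rT) = (112.17 − 4.5950)·e^(0.0264·9/12) = 107.5750 × 1.019997 = 109.7262
Value (long) = (F − K)·e^(−rT) = (109.7262 − 109.04) × 0.980395 = 0.6727
Value = HK$0.67

HK$0.67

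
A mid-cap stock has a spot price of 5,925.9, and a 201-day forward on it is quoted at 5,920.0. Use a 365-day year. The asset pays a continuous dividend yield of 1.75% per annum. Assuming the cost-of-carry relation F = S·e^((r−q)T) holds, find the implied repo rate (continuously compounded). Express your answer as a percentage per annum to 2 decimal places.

From F = S·e^((r−q)T): (r − q) = ln(F/S)/T
ln(5920.0/5925.9) = ln(0.999004) = -0.000996
(r − q) = -0.000996 / (201/365) = -0.001809
r = ln(F/S)/T + q = -0.001809 + 0.0175 = 0.015691
r = 1.57%

1.57%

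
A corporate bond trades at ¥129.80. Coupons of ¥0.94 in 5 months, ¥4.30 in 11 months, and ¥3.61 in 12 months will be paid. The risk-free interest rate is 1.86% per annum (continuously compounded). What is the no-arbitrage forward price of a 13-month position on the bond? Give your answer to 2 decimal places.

¥123.56

PV(coupons) I = 0.94·e^(−0.0186·5/12) + 4.30·e^(−0.0186·11/12) + 3.61·e^(−0.0186·12/12)
I = 0.9327 + 4.2273 + 3.5435 = 8.7035
F = (S − I)·e^(rT) = (129.80 − 8.7035) · e^(0.0186·13/12)
= 121.0965 · e^0.020150 = 121.0965 × 1.020354 = ¥123.56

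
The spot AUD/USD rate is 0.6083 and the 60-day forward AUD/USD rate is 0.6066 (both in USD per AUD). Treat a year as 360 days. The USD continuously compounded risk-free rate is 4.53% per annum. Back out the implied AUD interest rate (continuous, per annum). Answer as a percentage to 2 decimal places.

F = S·e^((r_USD − r_AUD)T) ⇒ r_AUD = r_USD − ln(F/S)/T
ln(0.6066/0.6083) = -0.002799; /(60/360) = -0.016794
r_AUD = 0.0453 + 0.016794 = 0.062094
r_AUD = 6.21%

6.21%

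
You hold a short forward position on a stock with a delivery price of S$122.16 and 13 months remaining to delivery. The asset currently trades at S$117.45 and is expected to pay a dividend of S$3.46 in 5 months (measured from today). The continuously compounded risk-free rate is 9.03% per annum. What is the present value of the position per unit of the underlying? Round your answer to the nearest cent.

PV(remaining dividends) I = 3.46·e^(−0.0903·5/12) = 3.3322
Current forward F = (S − I)·e^(rT) = (117.45 − 3.3322)·e^(0.0903·13/12) = 114.1178 × 1.102770 = 125.8457
Value (long) = (F − K)·e^(−rT) = (125.8457 − 122.16) × 0.906808 = 3.3422
Short position value = −(long value) = -S$3.34

-S$3.34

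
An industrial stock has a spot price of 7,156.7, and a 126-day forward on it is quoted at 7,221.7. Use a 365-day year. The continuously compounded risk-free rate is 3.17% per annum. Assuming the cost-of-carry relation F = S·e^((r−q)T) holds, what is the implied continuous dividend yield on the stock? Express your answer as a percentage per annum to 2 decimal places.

0.55%

From F = S·e^((r−q)T): (r − q) = ln(F/S)/T
ln(7221.7/7156.7) = ln(1.009082) = 0.009041
(r − q) = 0.009041 / (126/365) = 0.026190
q = r − ln(F/S)/T = 0.0317 − 0.026190 = 0.005510
q = 0.55%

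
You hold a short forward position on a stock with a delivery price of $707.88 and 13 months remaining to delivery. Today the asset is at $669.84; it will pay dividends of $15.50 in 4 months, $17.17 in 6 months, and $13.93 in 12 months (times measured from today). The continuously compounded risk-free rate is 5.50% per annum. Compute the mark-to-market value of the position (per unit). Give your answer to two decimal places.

$42.20

PV(remaining dividends) I = 15.50·e^(−0.0550·4/12) + 17.17·e^(−0.0550·6/12) + 13.93·e^(−0.0550·12/12) = 45.1072
Current forward F = (S − I)·e^(rT) = (669.84 − 45.1072)·e^(0.0550·13/12) = 624.7328 × 1.061394 = 663.0876
Value (long) = (F − K)·e^(−rT) = (663.0876 − 707.88) × 0.942157 = -42.2015
Short position value = −(long value) = $42.20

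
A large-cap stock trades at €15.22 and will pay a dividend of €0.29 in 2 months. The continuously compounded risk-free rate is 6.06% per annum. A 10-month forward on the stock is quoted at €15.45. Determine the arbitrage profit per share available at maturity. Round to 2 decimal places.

PV(dividends) I = 0.29·e^(−0.0606·2/12) = 0.2871
Fair forward F* = (S − I)·e^(rT) = (15.22 − 0.2871)·e^0.050500 = 14.9329 × 1.051797 = 15.7064
Market €15.45 < fair 15.7064: forward underpriced → reverse cash-and-carry (short the stock, invest proceeds at r, pay the dividends, go long the forward).
Profit at T = |F_mkt − F*| = |15.45 − 15.7064| = €0.26 per share

€0.26 per share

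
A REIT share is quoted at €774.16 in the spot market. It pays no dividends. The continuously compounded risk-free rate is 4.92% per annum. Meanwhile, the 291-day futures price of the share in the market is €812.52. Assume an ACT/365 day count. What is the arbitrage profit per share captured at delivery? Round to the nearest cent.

Fair futures: F* = S·e^(carry·T), with carry = r = 0.0492
F* = 774.16 · e^(0.0492 × 291/365) = 774.16 · e^0.039225 = 774.16 × 1.040004 = €805.1295
Market €812.52 > fair €805.1295: forward overpriced → cash-and-carry (buy spot, short the forward).
At maturity, profit = |F_mkt − F*| = |812.52 − 805.1295| = €7.39 per share

€7.39 per share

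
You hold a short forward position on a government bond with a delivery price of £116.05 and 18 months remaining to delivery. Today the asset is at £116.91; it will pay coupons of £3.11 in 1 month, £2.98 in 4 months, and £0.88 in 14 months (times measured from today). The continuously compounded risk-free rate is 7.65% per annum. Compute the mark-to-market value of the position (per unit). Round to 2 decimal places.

-£6.64

PV(remaining coupons) I = 3.11·e^(−0.0765·1/12) + 2.98·e^(−0.0765·4/12) + 0.88·e^(−0.0765·14/12) = 6.8001
Current forward F = (S − I)·e^(rT) = (116.91 − 6.8001)·e^(0.0765·18/12) = 110.1099 × 1.121593 = 123.4985
Value (long) = (F − K)·e^(−rT) = (123.4985 − 116.05) × 0.891589 = 6.6410
Short position value = −(long value) = -£6.64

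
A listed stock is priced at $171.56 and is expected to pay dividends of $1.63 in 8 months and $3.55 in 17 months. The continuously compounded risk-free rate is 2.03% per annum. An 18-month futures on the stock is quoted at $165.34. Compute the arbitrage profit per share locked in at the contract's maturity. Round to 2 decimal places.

PV(dividends) I = 1.63·e^(−0.0203·8/12) + 3.55·e^(−0.0203·17/12) = 5.0575
Fair futures F* = (S − I)·e^(rT) = (171.56 − 5.0575)·e^0.030450 = 166.5025 × 1.030918 = 171.6504
Market $165.34 < fair 171.6504: forward underpriced → reverse cash-and-carry (short the stock, invest proceeds at r, pay the dividends, go long the forward).
Profit at T = |F_mkt − F*| = |165.34 − 171.6504| = $6.31 per share

$6.31 per share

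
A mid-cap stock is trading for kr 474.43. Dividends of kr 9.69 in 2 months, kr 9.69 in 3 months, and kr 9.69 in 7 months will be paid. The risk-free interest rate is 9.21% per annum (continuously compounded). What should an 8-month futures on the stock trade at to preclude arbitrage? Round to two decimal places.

PV(dividends) I = 9.69·e^(−0.0921·2/12) + 9.69·e^(−0.0921·3/12) + 9.69·e^(−0.0921·7/12)
I = 9.5424 + 9.4694 + 9.1831 = 28.1949
F = (S − I)·e^(rT) = (474.43 − 28.1949) · e^(0.0921·8/12)
= 446.2351 · e^0.061400 = 446.2351 × 1.063324 = kr 474.49

kr 474.49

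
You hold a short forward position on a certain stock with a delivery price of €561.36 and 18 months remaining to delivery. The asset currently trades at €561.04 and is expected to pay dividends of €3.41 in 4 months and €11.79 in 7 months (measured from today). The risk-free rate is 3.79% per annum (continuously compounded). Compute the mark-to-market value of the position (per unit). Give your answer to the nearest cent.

-€15.80

PV(remaining dividends) I = 3.41·e^(−0.0379·4/12) + 11.79·e^(−0.0379·7/12) = 14.8994
Current forward F = (S − I)·e^(rT) = (561.04 − 14.8994)·e^(0.0379·18/12) = 546.1406 × 1.058497 = 578.0882
Value (long) = (F − K)·e^(−rT) = (578.0882 − 561.36) × 0.944736 = 15.8037
Short position value = −(long value) = -€15.80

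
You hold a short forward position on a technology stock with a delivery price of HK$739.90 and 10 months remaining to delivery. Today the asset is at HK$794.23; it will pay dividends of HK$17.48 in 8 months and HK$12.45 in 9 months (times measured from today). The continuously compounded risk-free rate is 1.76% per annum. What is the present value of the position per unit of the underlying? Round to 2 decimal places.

-HK$35.54

PV(remaining dividends) I = 17.48·e^(−0.0176·8/12) + 12.45·e^(−0.0176·9/12) = 29.5628
Current forward F = (S − I)·e^(rT) = (794.23 − 29.5628)·e^(0.0176·10/12) = 764.6672 × 1.014775 = 775.9652
Value (long) = (F − K)·e^(−rT) = (775.9652 − 739.90) × 0.985440 = 35.5401
Short position value = −(long value) = -HK$35.54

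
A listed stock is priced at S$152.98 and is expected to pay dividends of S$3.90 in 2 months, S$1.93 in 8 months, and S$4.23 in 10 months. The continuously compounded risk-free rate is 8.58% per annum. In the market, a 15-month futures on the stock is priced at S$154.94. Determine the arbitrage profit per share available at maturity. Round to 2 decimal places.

PV(dividends) I = 3.90·e^(−0.0858·2/12) + 1.93·e^(−0.0858·8/12) + 4.23·e^(−0.0858·10/12) = 9.6054
Fair futures F* = (S − I)·e^(rT) = (152.98 − 9.6054)·e^0.107250 = 143.3746 × 1.113213 = 159.6065
Market S$154.94 < fair 159.6065: forward underpriced → reverse cash-and-carry (short the stock, invest proceeds at r, pay the dividends, go long the forward).
Profit at T = |F_mkt − F*| = |154.94 − 159.6065| = S$4.67 per share

S$4.67 per share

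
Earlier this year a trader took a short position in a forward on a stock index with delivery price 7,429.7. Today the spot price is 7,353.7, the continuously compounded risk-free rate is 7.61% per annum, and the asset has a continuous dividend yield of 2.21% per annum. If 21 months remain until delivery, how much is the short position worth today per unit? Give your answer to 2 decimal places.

-571.42

Current fair forward for the remaining 21 months: F = S·e^((r − q)·T), (r − q) = 0.0761 − 0.0221 = 0.0540
F = 7353.7 · e^(0.0540 × 21/12) = 7353.7 × 1.09910916 = 8082.5190
Value of long forward = (F − K)·e^(−rT) = (8082.5190 − 7429.7) · e^(−0.0761·21/12)
= 652.8190 × 0.87531190 = 571.42
Short position value = −(long value) = -571.42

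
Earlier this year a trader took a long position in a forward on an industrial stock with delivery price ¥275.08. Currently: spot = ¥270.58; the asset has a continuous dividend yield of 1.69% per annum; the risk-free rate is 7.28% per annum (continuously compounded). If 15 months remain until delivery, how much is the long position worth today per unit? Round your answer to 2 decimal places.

Current fair forward for the remaining 15 months: F = S·e^((r − q)·T), (r − q) = 0.0728 − 0.0169 = 0.0559
F = 270.58 · e^(0.0559 × 15/12) = 270.58 × 1.072374 = 290.1630
Value of long forward = (F − K)·e^(−rT) = (290.1630 − 275.08) · e^(−0.0728·15/12)
= 15.0830 × 0.913018 = 13.77

¥13.77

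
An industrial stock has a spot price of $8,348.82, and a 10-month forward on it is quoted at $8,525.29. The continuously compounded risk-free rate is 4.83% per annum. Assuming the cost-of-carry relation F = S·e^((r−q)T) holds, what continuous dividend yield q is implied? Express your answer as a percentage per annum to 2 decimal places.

From F = S·e^((r−q)T): (r − q) = ln(F/S)/T
ln(8525.29/8348.82) = ln(1.021137) = 0.020917
(r − q) = 0.020917 / (10/12) = 0.025100
q = r − ln(F/S)/T = 0.0483 − 0.025100 = 0.023200
q = 2.32%

2.32%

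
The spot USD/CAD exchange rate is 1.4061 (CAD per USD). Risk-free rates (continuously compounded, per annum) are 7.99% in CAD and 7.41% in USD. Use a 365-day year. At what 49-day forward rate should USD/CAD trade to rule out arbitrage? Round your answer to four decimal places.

F = S·e^((r_CAD − r_USD)T) = 1.4061 · e^((0.0799 − 0.0741) × 49/365)
= 1.4061 · e^0.000779 = 1.4061 × 1.000779
F = 1.4072 CAD per USD

1.4072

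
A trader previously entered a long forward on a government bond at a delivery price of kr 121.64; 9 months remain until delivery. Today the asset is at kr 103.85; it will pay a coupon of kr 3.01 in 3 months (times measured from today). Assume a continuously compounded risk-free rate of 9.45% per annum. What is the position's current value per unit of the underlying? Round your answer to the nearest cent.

-kr 12.41

PV(remaining coupons) I = 3.01·e^(−0.0945·3/12) = 2.9397
Current forward F = (S − I)·e^(rT) = (103.85 − 2.9397)·e^(0.0945·9/12) = 100.9103 × 1.073447 = 108.3219
Value (long) = (F − K)·e^(−rT) = (108.3219 − 121.64) × 0.931578 = -12.4068
Value = -kr 12.41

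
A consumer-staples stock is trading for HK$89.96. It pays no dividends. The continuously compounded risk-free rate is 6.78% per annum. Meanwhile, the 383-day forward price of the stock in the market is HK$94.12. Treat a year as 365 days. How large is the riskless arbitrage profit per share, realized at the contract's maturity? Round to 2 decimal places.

Fair forward: F* = S·e^(carry·T), with carry = r = 0.0678
F* = 89.96 · e^(0.0678 × 383/365) = 89.96 · e^0.071144 = 89.96 × 1.073736 = HK$96.5933
Market HK$94.12 < fair HK$96.5933: forward underpriced → reverse cash-and-carry (short spot, go long the forward).
At maturity, profit = |F_mkt − F*| = |94.12 − 96.5933| = HK$2.47 per share

HK$2.47 per share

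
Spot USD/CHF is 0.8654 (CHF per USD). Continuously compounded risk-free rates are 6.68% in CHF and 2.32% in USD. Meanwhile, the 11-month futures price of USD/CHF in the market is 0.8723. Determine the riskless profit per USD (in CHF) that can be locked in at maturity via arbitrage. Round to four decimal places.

0.0284 per USD (in CHF)

Fair futures: F* = S·e^(carry·T), with carry = (r_CHF − r_USD) = 0.0668 − 0.0232 = 0.0436
F* = 0.8654 · e^(0.0436 × 11/12) = 0.8654 · e^0.039967 = 0.8654 × 1.040776 = 0.9007
Market 0.8723 < fair 0.9007: forward underpriced → reverse cash-and-carry (short spot, go long the forward).
At maturity, profit = |F_mkt − F*| = |0.8723 − 0.9007| = 0.0284 per USD (in CHF)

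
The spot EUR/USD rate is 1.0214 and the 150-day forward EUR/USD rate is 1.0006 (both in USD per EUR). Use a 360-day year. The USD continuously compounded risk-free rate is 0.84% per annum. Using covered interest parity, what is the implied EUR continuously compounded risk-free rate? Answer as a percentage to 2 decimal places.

5.78%

F = S·e^((r_USD − r_EUR)T) ⇒ r_EUR = r_USD − ln(F/S)/T
ln(1.0006/1.0214) = -0.020574; /(150/360) = -0.049378
r_EUR = 0.0084 + 0.049378 = 0.057778
r_EUR = 5.78%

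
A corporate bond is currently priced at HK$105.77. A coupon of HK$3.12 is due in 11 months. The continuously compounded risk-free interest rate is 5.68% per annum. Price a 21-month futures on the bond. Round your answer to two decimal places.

HK$113.55

PV(coupons) I = 3.12·e^(−0.0568·11/12)
I = 2.9617
F = (S − I)·e^(rT) = (105.77 − 2.9617) · e^(0.0568·21/12)
= 102.8083 · e^0.099400 = 102.8083 × 1.104508 = HK$113.55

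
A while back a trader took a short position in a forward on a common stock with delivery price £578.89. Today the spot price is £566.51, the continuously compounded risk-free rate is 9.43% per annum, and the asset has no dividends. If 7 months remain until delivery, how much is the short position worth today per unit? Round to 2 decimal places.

-£18.60

Current fair forward for the remaining 7 months: F = S·e^(r·T), r = 0.0943
F = 566.51 · e^(0.0943 × 7/12) = 566.51 × 1.056549 = 598.5456
Value of long forward = (F − K)·e^(−rT) = (598.5456 − 578.89) · e^(−0.0943·7/12)
= 19.6556 × 0.946477 = 18.60
Short position value = −(long value) = -£18.60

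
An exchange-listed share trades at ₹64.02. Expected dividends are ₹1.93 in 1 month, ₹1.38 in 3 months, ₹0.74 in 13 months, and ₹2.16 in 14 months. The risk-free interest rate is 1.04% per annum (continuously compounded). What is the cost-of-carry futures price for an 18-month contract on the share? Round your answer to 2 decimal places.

PV(dividends) I = 1.93·e^(−0.0104·1/12) + 1.38·e^(−0.0104·3/12) + 0.74·e^(−0.0104·13/12) + 2.16·e^(−0.0104·14/12)
I = 1.9283 + 1.3764 + 0.7317 + 2.1340 = 6.1704
F = (S − I)·e^(rT) = (64.02 − 6.1704) · e^(0.0104·18/12)
= 57.8496 · e^0.015600 = 57.8496 × 1.015722 = ₹58.76

₹58.76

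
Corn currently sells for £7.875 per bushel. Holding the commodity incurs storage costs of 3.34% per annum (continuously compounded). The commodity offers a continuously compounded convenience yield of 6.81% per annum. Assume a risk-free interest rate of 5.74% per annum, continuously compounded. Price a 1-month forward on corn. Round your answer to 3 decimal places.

£7.890 per bushel

Net carry = r + u − y = 0.0574 + 0.0334 − 0.0681 = 0.0227
F = S·e^((r+u−y)T) = 7.875 · e^(0.0227 × 1/12) = 7.875 · e^0.001892
= 7.875 × 1.001894 = £7.890 per bushel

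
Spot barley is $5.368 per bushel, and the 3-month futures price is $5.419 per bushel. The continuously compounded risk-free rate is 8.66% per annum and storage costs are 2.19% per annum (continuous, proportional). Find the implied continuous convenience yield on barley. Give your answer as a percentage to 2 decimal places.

7.07%

F = S·e^((r+u−y)T) ⇒ (r+u−y) = ln(F/S)/T
ln(5.419/5.368) = 0.009456; /T ⇒ 0.037824
y = r + u − ln(F/S)/T = 0.0866 + 0.0219 − 0.037824 = 0.070676
y = 7.07%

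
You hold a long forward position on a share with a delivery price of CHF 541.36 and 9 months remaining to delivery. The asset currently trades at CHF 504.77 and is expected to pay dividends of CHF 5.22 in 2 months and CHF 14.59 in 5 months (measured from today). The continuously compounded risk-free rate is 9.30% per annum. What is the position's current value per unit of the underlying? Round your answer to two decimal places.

-CHF 19.29

PV(remaining dividends) I = 5.22·e^(−0.0930·2/12) + 14.59·e^(−0.0930·5/12) = 19.1752
Current forward F = (S − I)·e^(rT) = (504.77 − 19.1752)·e^(0.0930·9/12) = 485.5948 × 1.072240 = 520.6742
Value (long) = (F − K)·e^(−rT) = (520.6742 − 541.36) × 0.932627 = -19.2921
Value = -CHF 19.29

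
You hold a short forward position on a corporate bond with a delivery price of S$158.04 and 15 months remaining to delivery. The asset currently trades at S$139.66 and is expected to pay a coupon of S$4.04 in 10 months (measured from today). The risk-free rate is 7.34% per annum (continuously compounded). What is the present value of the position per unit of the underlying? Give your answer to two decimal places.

S$8.33

PV(remaining coupons) I = 4.04·e^(−0.0734·10/12) = 3.8003
Current forward F = (S − I)·e^(rT) = (139.66 − 3.8003)·e^(0.0734·15/12) = 135.8597 × 1.096091 = 148.9146
Value (long) = (F − K)·e^(−rT) = (148.9146 − 158.04) × 0.912333 = -8.3254
Short position value = −(long value) = S$8.33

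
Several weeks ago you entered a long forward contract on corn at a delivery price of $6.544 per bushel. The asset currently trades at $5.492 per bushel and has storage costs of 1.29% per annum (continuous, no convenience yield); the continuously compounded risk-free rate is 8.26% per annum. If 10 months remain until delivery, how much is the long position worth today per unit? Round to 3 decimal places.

-$0.557 per bushel

Current fair forward for the remaining 10 months: F = S·e^((r + u)·T), (r + u) = 0.0826 + 0.0129 = 0.0955
F = 5.492 · e^(0.0955 × 10/12) = 5.492 × 1.082836 = 5.9469
Value of long forward = (F − K)·e^(−rT) = (5.9469 − 6.544) · e^(−0.0826·10/12)
= -0.5971 × 0.933482 = -0.557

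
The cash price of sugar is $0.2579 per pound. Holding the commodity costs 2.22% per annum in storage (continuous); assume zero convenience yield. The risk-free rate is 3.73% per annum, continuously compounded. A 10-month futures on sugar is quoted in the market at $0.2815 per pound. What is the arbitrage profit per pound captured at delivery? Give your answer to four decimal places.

Fair futures: F* = S·e^(carry·T), with carry = (r + u) = 0.0373 + 0.0222 = 0.0595
F* = 0.2579 · e^(0.0595 × 10/12) = 0.2579 · e^0.049583 = 0.2579 × 1.050833 = $0.2710
Market $0.2815 > fair $0.2710: forward overpriced → cash-and-carry (buy spot, short the forward).
At maturity, profit = |F_mkt − F*| = |0.2815 − 0.2710| = $0.0105 per pound

$0.0105 per pound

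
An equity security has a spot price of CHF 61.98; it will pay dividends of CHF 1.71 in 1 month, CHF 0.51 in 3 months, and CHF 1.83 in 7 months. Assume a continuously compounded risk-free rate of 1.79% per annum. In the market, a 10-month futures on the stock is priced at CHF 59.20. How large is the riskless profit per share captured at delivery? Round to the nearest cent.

CHF 0.38 per share

PV(dividends) I = 1.71·e^(−0.0179·1/12) + 0.51·e^(−0.0179·3/12) + 1.83·e^(−0.0179·7/12) = 4.0262
Fair futures F* = (S − I)·e^(rT) = (61.98 − 4.0262)·e^0.014917 = 57.9538 × 1.015029 = 58.8248
Market CHF 59.20 > fair 58.8248: forward overpriced → cash-and-carry (borrow at r, buy the stock and collect the dividends, short the forward).
Profit at T = |F_mkt − F*| = |59.20 − 58.8248| = CHF 0.38 per share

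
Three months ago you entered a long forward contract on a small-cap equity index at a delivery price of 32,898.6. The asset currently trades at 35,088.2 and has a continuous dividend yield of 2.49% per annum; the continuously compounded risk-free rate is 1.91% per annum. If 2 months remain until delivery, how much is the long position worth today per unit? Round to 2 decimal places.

2148.85

Current fair forward for the remaining 2 months: F = S·e^((r − q)·T), (r − q) = 0.0191 − 0.0249 = -0.0058
F = 35088.2 · e^(-0.0058 × 2/12) = 35088.2 × 0.99903380 = 35054.2978
Value of long forward = (F − K)·e^(−rT) = (35054.2978 − 32898.6) · e^(−0.0191·2/12)
= 2155.6978 × 0.99682173 = 2148.85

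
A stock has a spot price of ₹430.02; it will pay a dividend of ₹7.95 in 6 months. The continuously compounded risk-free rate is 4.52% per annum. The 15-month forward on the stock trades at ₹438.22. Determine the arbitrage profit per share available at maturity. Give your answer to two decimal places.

PV(dividends) I = 7.95·e^(−0.0452·6/12) = 7.7723
Fair forward F* = (S − I)·e^(rT) = (430.02 − 7.7723)·e^0.056500 = 422.2477 × 1.058127 = 446.7917
Market ₹438.22 < fair 446.7917: forward underpriced → reverse cash-and-carry (short the stock, invest proceeds at r, pay the dividends, go long the forward).
Profit at T = |F_mkt − F*| = |438.22 − 446.7917| = ₹8.57 per share

₹8.57 per share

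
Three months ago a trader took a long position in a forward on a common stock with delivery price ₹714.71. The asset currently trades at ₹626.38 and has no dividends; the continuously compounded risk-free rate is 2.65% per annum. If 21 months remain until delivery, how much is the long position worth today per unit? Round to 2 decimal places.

-₹55.94

Current fair forward for the remaining 21 months: F = S·e^(r·T), r = 0.0265
F = 626.38 · e^(0.0265 × 21/12) = 626.38 × 1.047467 = 656.1124
Value of long forward = (F − K)·e^(−rT) = (656.1124 − 714.71) · e^(−0.0265·21/12)
= -58.5976 × 0.954684 = -55.94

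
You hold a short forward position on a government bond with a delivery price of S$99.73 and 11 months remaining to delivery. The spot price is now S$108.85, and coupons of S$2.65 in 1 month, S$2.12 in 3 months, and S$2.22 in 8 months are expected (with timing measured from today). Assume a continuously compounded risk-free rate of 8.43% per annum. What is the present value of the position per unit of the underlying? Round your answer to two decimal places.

-S$9.73

PV(remaining coupons) I = 2.65·e^(−0.0843·1/12) + 2.12·e^(−0.0843·3/12) + 2.22·e^(−0.0843·8/12) = 6.8059
Current forward F = (S − I)·e^(rT) = (108.85 − 6.8059)·e^(0.0843·11/12) = 102.0441 × 1.080339 = 110.2422
Value (long) = (F − K)·e^(−rT) = (110.2422 − 99.73) × 0.925635 = 9.7305
Short position value = −(long value) = -S$9.73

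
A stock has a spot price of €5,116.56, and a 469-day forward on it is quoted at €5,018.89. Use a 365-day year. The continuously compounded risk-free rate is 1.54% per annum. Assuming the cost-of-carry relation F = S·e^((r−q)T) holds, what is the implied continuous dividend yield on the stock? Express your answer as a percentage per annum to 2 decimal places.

From F = S·e^((r−q)T): (r − q) = ln(F/S)/T
ln(5018.89/5116.56) = ln(0.980911) = -0.019274
(r − q) = -0.019274 / (469/365) = -0.015000
q = r − ln(F/S)/T = 0.0154 + 0.015000 = 0.030400
q = 3.04%

3.04%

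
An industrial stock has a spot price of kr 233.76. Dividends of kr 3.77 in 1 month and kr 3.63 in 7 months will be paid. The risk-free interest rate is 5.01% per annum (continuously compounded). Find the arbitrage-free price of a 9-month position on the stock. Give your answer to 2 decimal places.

kr 235.15

PV(dividends) I = 3.77·e^(−0.0501·1/12) + 3.63·e^(−0.0501·7/12)
I = 3.7543 + 3.5254 = 7.2797
F = (S − I)·e^(rT) = (233.76 − 7.2797) · e^(0.0501·9/12)
= 226.4803 · e^0.037575 = 226.4803 × 1.038290 = kr 235.15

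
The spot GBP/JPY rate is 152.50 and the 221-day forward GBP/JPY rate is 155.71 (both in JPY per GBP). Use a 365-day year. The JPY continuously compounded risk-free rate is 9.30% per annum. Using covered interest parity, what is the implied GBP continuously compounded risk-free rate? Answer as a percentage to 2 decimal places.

5.86%

F = S·e^((r_JPY − r_GBP)T) ⇒ r_GBP = r_JPY − ln(F/S)/T
ln(155.71/152.50) = 0.020831; /(221/365) = 0.034404
r_GBP = 0.0930 − 0.034404 = 0.058596
r_GBP = 5.86%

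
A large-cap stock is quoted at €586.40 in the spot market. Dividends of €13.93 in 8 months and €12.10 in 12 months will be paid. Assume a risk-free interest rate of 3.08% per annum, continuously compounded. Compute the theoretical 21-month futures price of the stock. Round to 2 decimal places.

€592.09

PV(dividends) I = 13.93·e^(−0.0308·8/12) + 12.10·e^(−0.0308·12/12)
I = 13.6469 + 11.7330 = 25.3799
F = (S − I)·e^(rT) = (586.40 − 25.3799) · e^(0.0308·21/12)
= 561.0201 · e^0.053900 = 561.0201 × 1.055379 = €592.09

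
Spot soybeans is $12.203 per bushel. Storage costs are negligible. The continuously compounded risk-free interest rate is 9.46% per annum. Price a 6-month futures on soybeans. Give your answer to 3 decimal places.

$12.794 per bushel

F = S·e^(rT) = 12.203 · e^(0.0946 × 6/12) = 12.203 · e^0.047300
= 12.203 × 1.048436 = $12.794 per bushel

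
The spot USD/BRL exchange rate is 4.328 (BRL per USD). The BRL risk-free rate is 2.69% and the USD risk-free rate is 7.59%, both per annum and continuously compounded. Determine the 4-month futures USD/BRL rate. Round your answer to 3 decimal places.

4.258

F = S·e^((r_BRL − r_USD)T) = 4.328 · e^((0.0269 − 0.0759) × 4/12)
= 4.328 · e^-0.016333 = 4.328 × 0.983800
F = 4.258 BRL per USD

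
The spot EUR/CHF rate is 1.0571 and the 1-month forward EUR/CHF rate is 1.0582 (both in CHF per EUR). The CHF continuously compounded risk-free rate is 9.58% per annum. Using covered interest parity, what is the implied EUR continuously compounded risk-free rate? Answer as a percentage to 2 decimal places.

F = S·e^((r_CHF − r_EUR)T) ⇒ r_EUR = r_CHF − ln(F/S)/T
ln(1.0582/1.0571) = 0.001040; /(1/12) = 0.012480
r_EUR = 0.0958 − 0.012480 = 0.083320
r_EUR = 8.33%

8.33%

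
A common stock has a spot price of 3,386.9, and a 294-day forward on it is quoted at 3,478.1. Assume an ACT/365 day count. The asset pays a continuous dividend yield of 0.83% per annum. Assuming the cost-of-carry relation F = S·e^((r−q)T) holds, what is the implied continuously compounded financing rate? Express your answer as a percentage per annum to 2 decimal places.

4.13%

From F = S·e^((r−q)T): (r − q) = ln(F/S)/T
ln(3478.1/3386.9) = ln(1.026927) = 0.026571
(r − q) = 0.026571 / (294/365) = 0.032988
r = ln(F/S)/T + q = 0.032988 + 0.0083 = 0.041288
r = 4.13%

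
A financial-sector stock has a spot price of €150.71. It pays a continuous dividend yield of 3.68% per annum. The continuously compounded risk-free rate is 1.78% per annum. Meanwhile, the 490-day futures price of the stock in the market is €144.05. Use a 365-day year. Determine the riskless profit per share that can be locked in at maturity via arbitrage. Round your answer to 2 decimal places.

€2.86 per share

Fair futures: F* = S·e^(carry·T), with carry = (r − q) = 0.0178 − 0.0368 = -0.0190
F* = 150.71 · e^(-0.0190 × 490/365) = 150.71 · e^-0.025507 = 150.71 × 0.974816 = €146.9145
Market €144.05 < fair €146.9145: forward underpriced → reverse cash-and-carry (short spot, go long the forward).
At maturity, profit = |F_mkt − F*| = |144.05 − 146.9145| = €2.86 per share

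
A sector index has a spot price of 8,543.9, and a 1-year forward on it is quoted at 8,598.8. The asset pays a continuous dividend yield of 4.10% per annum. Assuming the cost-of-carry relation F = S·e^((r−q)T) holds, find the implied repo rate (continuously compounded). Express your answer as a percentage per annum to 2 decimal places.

4.74%

From F = S·e^((r−q)T): (r − q) = ln(F/S)/T
ln(8598.8/8543.9) = ln(1.006426) = 0.006405
(r − q) = 0.006405 / (1) = 0.006405
r = ln(F/S)/T + q = 0.006405 + 0.0410 = 0.047405
r = 4.74%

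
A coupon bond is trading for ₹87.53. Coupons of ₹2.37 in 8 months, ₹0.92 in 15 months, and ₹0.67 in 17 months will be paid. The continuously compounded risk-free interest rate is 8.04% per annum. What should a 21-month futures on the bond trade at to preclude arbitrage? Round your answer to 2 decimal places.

₹96.52

PV(coupons) I = 2.37·e^(−0.0804·8/12) + 0.92·e^(−0.0804·15/12) + 0.67·e^(−0.0804·17/12)
I = 2.2463 + 0.8320 + 0.5979 = 3.6762
F = (S − I)·e^(rT) = (87.53 − 3.6762) · e^(0.0804·21/12)
= 83.8538 · e^0.140700 = 83.8538 × 1.151079 = ₹96.52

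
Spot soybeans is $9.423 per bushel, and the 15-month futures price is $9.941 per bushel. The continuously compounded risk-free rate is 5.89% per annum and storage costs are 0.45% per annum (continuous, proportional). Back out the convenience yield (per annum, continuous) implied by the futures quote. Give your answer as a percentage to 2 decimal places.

2.06%

F = S·e^((r+u−y)T) ⇒ (r+u−y) = ln(F/S)/T
ln(9.941/9.423) = 0.053514; /T ⇒ 0.042811
y = r + u − ln(F/S)/T = 0.0589 + 0.0045 − 0.042811 = 0.020589
y = 2.06%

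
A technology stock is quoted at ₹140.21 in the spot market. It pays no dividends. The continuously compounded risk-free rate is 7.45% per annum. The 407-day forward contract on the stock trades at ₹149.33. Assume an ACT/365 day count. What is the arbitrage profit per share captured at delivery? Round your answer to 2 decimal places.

₹3.03 per share

Fair forward: F* = S·e^(carry·T), with carry = r = 0.0745
F* = 140.21 · e^(0.0745 × 407/365) = 140.21 · e^0.083073 = 140.21 × 1.086621 = ₹152.3551
Market ₹149.33 < fair ₹152.3551: forward underpriced → reverse cash-and-carry (short spot, go long the forward).
At maturity, profit = |F_mkt − F*| = |149.33 − 152.3551| = ₹3.03 per share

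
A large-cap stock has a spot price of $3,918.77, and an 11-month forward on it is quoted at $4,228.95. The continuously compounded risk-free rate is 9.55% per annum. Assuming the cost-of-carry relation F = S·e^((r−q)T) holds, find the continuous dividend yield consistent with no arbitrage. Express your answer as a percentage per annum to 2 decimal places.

From F = S·e^((r−q)T): (r − q) = ln(F/S)/T
ln(4228.95/3918.77) = ln(1.079152) = 0.076176
(r − q) = 0.076176 / (11/12) = 0.083101
q = r − ln(F/S)/T = 0.0955 − 0.083101 = 0.012399
q = 1.24%

1.24%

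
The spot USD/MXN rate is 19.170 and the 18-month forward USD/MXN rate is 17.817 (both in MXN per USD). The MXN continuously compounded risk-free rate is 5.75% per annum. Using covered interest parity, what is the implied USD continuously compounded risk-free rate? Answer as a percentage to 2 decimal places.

10.63%

F = S·e^((r_MXN − r_USD)T) ⇒ r_USD = r_MXN − ln(F/S)/T
ln(17.817/19.170) = -0.073193; /(18/12) = -0.048795
r_USD = 0.0575 + 0.048795 = 0.106295
r_USD = 10.63%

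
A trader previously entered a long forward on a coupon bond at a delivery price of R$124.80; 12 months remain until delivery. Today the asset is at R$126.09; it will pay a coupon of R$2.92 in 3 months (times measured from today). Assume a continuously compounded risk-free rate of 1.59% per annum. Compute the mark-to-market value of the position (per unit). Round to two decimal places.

PV(remaining coupons) I = 2.92·e^(−0.0159·3/12) = 2.9084
Current forward F = (S − I)·e^(rT) = (126.09 − 2.9084)·e^(0.0159·12/12) = 123.1816 × 1.016027 = 125.1558
Value (long) = (F − K)·e^(−rT) = (125.1558 − 124.80) × 0.984226 = 0.3502
Value = R$0.35

R$0.35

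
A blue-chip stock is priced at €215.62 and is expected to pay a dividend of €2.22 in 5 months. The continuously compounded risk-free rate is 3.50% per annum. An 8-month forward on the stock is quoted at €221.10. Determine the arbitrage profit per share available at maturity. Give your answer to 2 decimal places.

PV(dividends) I = 2.22·e^(−0.0350·5/12) = 2.1879
Fair forward F* = (S − I)·e^(rT) = (215.62 − 2.1879)·e^0.023333 = 213.4321 × 1.023607 = 218.4706
Market €221.10 > fair 218.4706: forward overpriced → cash-and-carry (borrow at r, buy the stock and collect the dividends, short the forward).
Profit at T = |F_mkt − F*| = |221.10 − 218.4706| = €2.63 per share

€2.63 per share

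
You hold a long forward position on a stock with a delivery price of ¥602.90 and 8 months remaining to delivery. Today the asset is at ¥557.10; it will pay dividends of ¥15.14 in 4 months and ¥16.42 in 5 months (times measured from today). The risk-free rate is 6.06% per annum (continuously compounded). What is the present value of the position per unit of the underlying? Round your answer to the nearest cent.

PV(remaining dividends) I = 15.14·e^(−0.0606·4/12) + 16.42·e^(−0.0606·5/12) = 30.8478
Current forward F = (S − I)·e^(rT) = (557.10 − 30.8478)·e^(0.0606·8/12) = 526.2522 × 1.041227 = 547.9480
Value (long) = (F − K)·e^(−rT) = (547.9480 − 602.90) × 0.960405 = -52.7762
Value = -¥52.78

-¥52.78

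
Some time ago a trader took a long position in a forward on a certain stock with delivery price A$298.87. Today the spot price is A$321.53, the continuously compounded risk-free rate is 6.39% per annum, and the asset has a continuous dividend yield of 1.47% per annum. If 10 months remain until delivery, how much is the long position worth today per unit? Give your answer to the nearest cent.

A$34.24

Current fair forward for the remaining 10 months: F = S·e^((r − q)·T), (r − q) = 0.0639 − 0.0147 = 0.0492
F = 321.53 · e^(0.0492 × 10/12) = 321.53 × 1.041852 = 334.9867
Value of long forward = (F − K)·e^(−rT) = (334.9867 − 298.87) · e^(−0.0639·10/12)
= 36.1167 × 0.948143 = 34.24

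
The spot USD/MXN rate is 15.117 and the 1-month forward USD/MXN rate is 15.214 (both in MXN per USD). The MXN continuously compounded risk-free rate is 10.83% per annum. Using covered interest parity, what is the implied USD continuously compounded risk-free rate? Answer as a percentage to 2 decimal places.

3.15%

F = S·e^((r_MXN − r_USD)T) ⇒ r_USD = r_MXN − ln(F/S)/T
ln(15.214/15.117) = 0.006396; /(1/12) = 0.076752
r_USD = 0.1083 − 0.076752 = 0.031548
r_USD = 3.15%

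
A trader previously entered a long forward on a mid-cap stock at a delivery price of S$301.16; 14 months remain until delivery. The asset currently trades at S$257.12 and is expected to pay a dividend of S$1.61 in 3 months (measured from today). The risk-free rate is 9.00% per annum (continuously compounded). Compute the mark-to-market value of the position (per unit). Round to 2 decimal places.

-S$15.60

PV(remaining dividends) I = 1.61·e^(−0.0900·3/12) = 1.5742
Current forward F = (S − I)·e^(rT) = (257.12 − 1.5742)·e^(0.0900·14/12) = 255.5458 × 1.110711 = 283.8375
Value (long) = (F − K)·e^(−rT) = (283.8375 − 301.16) × 0.900325 = -15.5959
Value = -S$15.60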